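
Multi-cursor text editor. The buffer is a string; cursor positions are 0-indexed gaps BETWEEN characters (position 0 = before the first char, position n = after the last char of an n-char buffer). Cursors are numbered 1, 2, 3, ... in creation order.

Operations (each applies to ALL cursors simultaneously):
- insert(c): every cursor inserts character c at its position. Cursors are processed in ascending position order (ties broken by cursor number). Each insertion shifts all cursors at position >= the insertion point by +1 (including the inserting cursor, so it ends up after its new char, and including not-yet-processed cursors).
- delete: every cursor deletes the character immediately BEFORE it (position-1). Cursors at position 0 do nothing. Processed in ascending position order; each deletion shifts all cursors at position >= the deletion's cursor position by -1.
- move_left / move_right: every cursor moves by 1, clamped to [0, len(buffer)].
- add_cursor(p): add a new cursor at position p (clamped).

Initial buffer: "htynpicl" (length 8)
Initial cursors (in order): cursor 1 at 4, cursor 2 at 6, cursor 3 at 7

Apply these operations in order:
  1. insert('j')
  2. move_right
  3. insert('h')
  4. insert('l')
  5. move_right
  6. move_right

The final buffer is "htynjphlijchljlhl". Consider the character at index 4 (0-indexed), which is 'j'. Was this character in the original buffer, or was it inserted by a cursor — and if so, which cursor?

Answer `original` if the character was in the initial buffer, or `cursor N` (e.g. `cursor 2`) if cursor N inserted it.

Answer: cursor 1

Derivation:
After op 1 (insert('j')): buffer="htynjpijcjl" (len 11), cursors c1@5 c2@8 c3@10, authorship ....1..2.3.
After op 2 (move_right): buffer="htynjpijcjl" (len 11), cursors c1@6 c2@9 c3@11, authorship ....1..2.3.
After op 3 (insert('h')): buffer="htynjphijchjlh" (len 14), cursors c1@7 c2@11 c3@14, authorship ....1.1.2.23.3
After op 4 (insert('l')): buffer="htynjphlijchljlhl" (len 17), cursors c1@8 c2@13 c3@17, authorship ....1.11.2.223.33
After op 5 (move_right): buffer="htynjphlijchljlhl" (len 17), cursors c1@9 c2@14 c3@17, authorship ....1.11.2.223.33
After op 6 (move_right): buffer="htynjphlijchljlhl" (len 17), cursors c1@10 c2@15 c3@17, authorship ....1.11.2.223.33
Authorship (.=original, N=cursor N): . . . . 1 . 1 1 . 2 . 2 2 3 . 3 3
Index 4: author = 1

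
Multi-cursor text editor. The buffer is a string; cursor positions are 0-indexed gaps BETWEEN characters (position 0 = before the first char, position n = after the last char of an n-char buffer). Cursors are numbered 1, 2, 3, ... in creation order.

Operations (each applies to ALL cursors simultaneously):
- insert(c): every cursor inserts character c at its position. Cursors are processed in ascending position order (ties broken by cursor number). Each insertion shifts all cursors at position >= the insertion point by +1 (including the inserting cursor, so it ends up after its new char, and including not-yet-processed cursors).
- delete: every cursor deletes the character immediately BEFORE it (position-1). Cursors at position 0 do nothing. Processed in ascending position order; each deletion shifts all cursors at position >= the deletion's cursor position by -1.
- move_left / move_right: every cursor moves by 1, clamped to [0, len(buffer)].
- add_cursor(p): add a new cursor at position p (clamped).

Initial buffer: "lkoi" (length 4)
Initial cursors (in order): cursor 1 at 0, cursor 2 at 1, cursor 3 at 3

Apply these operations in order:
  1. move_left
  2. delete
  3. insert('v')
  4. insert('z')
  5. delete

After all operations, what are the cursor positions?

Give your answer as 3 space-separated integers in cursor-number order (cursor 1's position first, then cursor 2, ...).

After op 1 (move_left): buffer="lkoi" (len 4), cursors c1@0 c2@0 c3@2, authorship ....
After op 2 (delete): buffer="loi" (len 3), cursors c1@0 c2@0 c3@1, authorship ...
After op 3 (insert('v')): buffer="vvlvoi" (len 6), cursors c1@2 c2@2 c3@4, authorship 12.3..
After op 4 (insert('z')): buffer="vvzzlvzoi" (len 9), cursors c1@4 c2@4 c3@7, authorship 1212.33..
After op 5 (delete): buffer="vvlvoi" (len 6), cursors c1@2 c2@2 c3@4, authorship 12.3..

Answer: 2 2 4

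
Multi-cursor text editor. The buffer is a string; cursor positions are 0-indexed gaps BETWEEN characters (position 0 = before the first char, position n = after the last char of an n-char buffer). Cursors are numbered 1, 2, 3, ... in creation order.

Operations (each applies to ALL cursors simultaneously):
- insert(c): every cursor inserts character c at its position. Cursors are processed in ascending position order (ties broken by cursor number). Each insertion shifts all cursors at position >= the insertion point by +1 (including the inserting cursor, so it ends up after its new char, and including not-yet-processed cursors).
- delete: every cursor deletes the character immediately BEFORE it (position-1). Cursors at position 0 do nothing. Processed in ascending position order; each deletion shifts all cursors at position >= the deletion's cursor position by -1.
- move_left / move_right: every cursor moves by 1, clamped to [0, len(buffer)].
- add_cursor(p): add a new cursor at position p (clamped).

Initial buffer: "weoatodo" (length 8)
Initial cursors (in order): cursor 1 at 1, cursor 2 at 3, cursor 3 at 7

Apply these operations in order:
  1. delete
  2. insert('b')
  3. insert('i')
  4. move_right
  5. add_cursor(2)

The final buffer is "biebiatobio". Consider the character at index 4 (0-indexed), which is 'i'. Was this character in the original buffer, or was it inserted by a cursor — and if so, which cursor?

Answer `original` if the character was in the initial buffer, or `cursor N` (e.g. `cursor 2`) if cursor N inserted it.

After op 1 (delete): buffer="eatoo" (len 5), cursors c1@0 c2@1 c3@4, authorship .....
After op 2 (insert('b')): buffer="bebatobo" (len 8), cursors c1@1 c2@3 c3@7, authorship 1.2...3.
After op 3 (insert('i')): buffer="biebiatobio" (len 11), cursors c1@2 c2@5 c3@10, authorship 11.22...33.
After op 4 (move_right): buffer="biebiatobio" (len 11), cursors c1@3 c2@6 c3@11, authorship 11.22...33.
After op 5 (add_cursor(2)): buffer="biebiatobio" (len 11), cursors c4@2 c1@3 c2@6 c3@11, authorship 11.22...33.
Authorship (.=original, N=cursor N): 1 1 . 2 2 . . . 3 3 .
Index 4: author = 2

Answer: cursor 2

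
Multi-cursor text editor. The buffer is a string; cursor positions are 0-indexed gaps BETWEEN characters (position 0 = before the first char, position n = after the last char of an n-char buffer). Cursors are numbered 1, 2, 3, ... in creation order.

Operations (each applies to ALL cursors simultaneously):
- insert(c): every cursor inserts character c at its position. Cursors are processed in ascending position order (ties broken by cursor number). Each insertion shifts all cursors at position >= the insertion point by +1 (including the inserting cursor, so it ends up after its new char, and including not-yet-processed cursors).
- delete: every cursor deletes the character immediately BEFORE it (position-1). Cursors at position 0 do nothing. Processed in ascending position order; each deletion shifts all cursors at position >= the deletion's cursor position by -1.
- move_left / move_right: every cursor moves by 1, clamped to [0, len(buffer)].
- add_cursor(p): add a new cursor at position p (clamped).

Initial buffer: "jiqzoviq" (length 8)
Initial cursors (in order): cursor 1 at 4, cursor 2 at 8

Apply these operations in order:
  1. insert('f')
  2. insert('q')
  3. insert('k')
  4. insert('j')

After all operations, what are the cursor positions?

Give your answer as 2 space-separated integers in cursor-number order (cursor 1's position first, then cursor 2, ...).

Answer: 8 16

Derivation:
After op 1 (insert('f')): buffer="jiqzfoviqf" (len 10), cursors c1@5 c2@10, authorship ....1....2
After op 2 (insert('q')): buffer="jiqzfqoviqfq" (len 12), cursors c1@6 c2@12, authorship ....11....22
After op 3 (insert('k')): buffer="jiqzfqkoviqfqk" (len 14), cursors c1@7 c2@14, authorship ....111....222
After op 4 (insert('j')): buffer="jiqzfqkjoviqfqkj" (len 16), cursors c1@8 c2@16, authorship ....1111....2222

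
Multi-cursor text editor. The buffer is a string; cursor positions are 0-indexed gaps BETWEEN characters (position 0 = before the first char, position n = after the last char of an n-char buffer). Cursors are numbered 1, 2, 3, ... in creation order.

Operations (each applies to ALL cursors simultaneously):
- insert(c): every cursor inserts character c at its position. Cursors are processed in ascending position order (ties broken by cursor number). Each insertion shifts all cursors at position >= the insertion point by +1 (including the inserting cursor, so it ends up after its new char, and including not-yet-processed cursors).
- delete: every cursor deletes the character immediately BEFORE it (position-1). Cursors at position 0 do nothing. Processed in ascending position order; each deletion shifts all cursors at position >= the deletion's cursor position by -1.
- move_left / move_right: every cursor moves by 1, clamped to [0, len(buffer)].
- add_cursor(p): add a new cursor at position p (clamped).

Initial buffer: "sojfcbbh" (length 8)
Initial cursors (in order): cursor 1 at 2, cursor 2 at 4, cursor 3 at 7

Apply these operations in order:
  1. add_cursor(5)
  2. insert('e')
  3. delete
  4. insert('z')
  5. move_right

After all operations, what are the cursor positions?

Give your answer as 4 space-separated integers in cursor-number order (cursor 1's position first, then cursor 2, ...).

After op 1 (add_cursor(5)): buffer="sojfcbbh" (len 8), cursors c1@2 c2@4 c4@5 c3@7, authorship ........
After op 2 (insert('e')): buffer="soejfecebbeh" (len 12), cursors c1@3 c2@6 c4@8 c3@11, authorship ..1..2.4..3.
After op 3 (delete): buffer="sojfcbbh" (len 8), cursors c1@2 c2@4 c4@5 c3@7, authorship ........
After op 4 (insert('z')): buffer="sozjfzczbbzh" (len 12), cursors c1@3 c2@6 c4@8 c3@11, authorship ..1..2.4..3.
After op 5 (move_right): buffer="sozjfzczbbzh" (len 12), cursors c1@4 c2@7 c4@9 c3@12, authorship ..1..2.4..3.

Answer: 4 7 12 9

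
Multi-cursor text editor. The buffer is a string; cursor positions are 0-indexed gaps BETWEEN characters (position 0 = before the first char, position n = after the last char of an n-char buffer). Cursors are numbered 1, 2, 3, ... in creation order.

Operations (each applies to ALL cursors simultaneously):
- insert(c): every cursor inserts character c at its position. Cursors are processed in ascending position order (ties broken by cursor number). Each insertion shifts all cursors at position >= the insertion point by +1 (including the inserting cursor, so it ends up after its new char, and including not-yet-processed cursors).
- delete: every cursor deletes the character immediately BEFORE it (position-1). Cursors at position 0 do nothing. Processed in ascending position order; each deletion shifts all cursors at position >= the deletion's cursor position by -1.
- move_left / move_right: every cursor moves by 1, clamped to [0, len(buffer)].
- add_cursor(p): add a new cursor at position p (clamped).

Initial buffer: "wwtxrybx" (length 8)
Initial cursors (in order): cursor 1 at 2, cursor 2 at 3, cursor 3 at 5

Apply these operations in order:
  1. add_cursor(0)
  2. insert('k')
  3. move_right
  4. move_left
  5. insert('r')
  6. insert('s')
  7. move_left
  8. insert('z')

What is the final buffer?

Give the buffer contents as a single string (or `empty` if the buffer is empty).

Answer: krzswwkrzstkrzsxrkrzsybx

Derivation:
After op 1 (add_cursor(0)): buffer="wwtxrybx" (len 8), cursors c4@0 c1@2 c2@3 c3@5, authorship ........
After op 2 (insert('k')): buffer="kwwktkxrkybx" (len 12), cursors c4@1 c1@4 c2@6 c3@9, authorship 4..1.2..3...
After op 3 (move_right): buffer="kwwktkxrkybx" (len 12), cursors c4@2 c1@5 c2@7 c3@10, authorship 4..1.2..3...
After op 4 (move_left): buffer="kwwktkxrkybx" (len 12), cursors c4@1 c1@4 c2@6 c3@9, authorship 4..1.2..3...
After op 5 (insert('r')): buffer="krwwkrtkrxrkrybx" (len 16), cursors c4@2 c1@6 c2@9 c3@13, authorship 44..11.22..33...
After op 6 (insert('s')): buffer="krswwkrstkrsxrkrsybx" (len 20), cursors c4@3 c1@8 c2@12 c3@17, authorship 444..111.222..333...
After op 7 (move_left): buffer="krswwkrstkrsxrkrsybx" (len 20), cursors c4@2 c1@7 c2@11 c3@16, authorship 444..111.222..333...
After op 8 (insert('z')): buffer="krzswwkrzstkrzsxrkrzsybx" (len 24), cursors c4@3 c1@9 c2@14 c3@20, authorship 4444..1111.2222..3333...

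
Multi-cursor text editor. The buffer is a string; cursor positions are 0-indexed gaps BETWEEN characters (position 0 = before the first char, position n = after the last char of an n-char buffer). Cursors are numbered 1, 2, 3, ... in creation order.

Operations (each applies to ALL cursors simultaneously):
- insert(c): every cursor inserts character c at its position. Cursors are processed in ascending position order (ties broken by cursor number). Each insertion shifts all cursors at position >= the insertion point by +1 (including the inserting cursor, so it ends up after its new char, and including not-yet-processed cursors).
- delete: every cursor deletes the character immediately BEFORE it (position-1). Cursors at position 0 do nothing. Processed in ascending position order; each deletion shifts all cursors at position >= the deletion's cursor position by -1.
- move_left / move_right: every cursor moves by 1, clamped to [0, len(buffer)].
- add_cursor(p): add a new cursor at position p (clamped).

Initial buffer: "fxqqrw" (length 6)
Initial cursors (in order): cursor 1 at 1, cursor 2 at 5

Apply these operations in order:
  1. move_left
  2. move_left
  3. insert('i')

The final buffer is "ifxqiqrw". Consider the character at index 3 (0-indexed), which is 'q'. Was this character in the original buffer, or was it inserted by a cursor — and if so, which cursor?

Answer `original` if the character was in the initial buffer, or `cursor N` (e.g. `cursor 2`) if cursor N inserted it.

Answer: original

Derivation:
After op 1 (move_left): buffer="fxqqrw" (len 6), cursors c1@0 c2@4, authorship ......
After op 2 (move_left): buffer="fxqqrw" (len 6), cursors c1@0 c2@3, authorship ......
After op 3 (insert('i')): buffer="ifxqiqrw" (len 8), cursors c1@1 c2@5, authorship 1...2...
Authorship (.=original, N=cursor N): 1 . . . 2 . . .
Index 3: author = original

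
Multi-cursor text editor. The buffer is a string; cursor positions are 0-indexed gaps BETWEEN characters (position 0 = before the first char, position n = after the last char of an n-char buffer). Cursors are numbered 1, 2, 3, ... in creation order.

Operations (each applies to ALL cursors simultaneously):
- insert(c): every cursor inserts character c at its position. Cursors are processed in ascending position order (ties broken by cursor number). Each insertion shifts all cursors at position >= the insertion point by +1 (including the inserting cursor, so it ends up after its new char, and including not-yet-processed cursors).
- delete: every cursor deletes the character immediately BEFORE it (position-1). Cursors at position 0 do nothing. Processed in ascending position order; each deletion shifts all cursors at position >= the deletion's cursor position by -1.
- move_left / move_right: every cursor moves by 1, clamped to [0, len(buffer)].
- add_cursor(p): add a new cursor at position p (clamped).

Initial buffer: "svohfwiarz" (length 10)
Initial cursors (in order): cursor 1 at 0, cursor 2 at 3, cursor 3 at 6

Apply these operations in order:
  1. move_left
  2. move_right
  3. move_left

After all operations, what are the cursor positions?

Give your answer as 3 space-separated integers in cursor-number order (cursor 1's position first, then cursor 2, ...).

After op 1 (move_left): buffer="svohfwiarz" (len 10), cursors c1@0 c2@2 c3@5, authorship ..........
After op 2 (move_right): buffer="svohfwiarz" (len 10), cursors c1@1 c2@3 c3@6, authorship ..........
After op 3 (move_left): buffer="svohfwiarz" (len 10), cursors c1@0 c2@2 c3@5, authorship ..........

Answer: 0 2 5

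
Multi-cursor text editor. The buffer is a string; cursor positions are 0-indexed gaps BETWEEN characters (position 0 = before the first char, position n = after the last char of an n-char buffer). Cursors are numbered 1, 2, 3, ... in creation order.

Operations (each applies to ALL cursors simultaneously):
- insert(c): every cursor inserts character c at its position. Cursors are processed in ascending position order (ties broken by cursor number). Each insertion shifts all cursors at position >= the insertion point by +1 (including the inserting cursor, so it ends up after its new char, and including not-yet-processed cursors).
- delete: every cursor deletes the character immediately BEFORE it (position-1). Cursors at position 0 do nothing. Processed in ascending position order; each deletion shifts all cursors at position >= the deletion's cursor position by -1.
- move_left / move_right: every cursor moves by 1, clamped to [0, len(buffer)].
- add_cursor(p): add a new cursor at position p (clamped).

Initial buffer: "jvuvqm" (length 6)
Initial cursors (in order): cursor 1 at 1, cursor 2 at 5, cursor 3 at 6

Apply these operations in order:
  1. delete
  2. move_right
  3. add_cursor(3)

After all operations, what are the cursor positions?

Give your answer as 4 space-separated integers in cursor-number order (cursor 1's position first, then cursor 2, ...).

Answer: 1 3 3 3

Derivation:
After op 1 (delete): buffer="vuv" (len 3), cursors c1@0 c2@3 c3@3, authorship ...
After op 2 (move_right): buffer="vuv" (len 3), cursors c1@1 c2@3 c3@3, authorship ...
After op 3 (add_cursor(3)): buffer="vuv" (len 3), cursors c1@1 c2@3 c3@3 c4@3, authorship ...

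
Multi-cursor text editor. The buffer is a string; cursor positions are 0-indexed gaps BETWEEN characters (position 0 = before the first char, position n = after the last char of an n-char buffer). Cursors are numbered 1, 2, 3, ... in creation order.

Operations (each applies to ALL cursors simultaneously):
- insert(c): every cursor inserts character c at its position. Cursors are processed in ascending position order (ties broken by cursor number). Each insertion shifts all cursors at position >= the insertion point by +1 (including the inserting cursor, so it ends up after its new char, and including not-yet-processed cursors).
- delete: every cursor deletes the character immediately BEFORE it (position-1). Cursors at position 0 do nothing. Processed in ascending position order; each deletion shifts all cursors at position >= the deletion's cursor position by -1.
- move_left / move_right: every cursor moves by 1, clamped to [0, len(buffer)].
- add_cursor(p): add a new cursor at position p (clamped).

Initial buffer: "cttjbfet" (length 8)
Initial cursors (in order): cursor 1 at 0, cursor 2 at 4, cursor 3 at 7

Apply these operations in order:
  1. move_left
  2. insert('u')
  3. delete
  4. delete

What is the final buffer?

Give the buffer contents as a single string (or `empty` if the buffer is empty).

Answer: ctjbet

Derivation:
After op 1 (move_left): buffer="cttjbfet" (len 8), cursors c1@0 c2@3 c3@6, authorship ........
After op 2 (insert('u')): buffer="ucttujbfuet" (len 11), cursors c1@1 c2@5 c3@9, authorship 1...2...3..
After op 3 (delete): buffer="cttjbfet" (len 8), cursors c1@0 c2@3 c3@6, authorship ........
After op 4 (delete): buffer="ctjbet" (len 6), cursors c1@0 c2@2 c3@4, authorship ......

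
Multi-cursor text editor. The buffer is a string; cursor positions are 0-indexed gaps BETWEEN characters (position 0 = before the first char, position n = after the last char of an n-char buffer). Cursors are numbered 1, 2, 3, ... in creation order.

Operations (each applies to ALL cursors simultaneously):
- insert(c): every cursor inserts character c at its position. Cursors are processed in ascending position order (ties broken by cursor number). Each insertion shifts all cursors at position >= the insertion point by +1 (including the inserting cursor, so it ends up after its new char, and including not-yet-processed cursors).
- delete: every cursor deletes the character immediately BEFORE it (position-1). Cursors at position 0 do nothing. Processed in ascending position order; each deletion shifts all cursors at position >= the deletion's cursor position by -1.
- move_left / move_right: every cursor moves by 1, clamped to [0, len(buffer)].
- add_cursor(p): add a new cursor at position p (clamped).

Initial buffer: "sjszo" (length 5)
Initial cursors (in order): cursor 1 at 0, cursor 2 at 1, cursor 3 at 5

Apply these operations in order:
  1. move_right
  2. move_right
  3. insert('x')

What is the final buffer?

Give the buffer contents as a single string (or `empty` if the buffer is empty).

Answer: sjxsxzox

Derivation:
After op 1 (move_right): buffer="sjszo" (len 5), cursors c1@1 c2@2 c3@5, authorship .....
After op 2 (move_right): buffer="sjszo" (len 5), cursors c1@2 c2@3 c3@5, authorship .....
After op 3 (insert('x')): buffer="sjxsxzox" (len 8), cursors c1@3 c2@5 c3@8, authorship ..1.2..3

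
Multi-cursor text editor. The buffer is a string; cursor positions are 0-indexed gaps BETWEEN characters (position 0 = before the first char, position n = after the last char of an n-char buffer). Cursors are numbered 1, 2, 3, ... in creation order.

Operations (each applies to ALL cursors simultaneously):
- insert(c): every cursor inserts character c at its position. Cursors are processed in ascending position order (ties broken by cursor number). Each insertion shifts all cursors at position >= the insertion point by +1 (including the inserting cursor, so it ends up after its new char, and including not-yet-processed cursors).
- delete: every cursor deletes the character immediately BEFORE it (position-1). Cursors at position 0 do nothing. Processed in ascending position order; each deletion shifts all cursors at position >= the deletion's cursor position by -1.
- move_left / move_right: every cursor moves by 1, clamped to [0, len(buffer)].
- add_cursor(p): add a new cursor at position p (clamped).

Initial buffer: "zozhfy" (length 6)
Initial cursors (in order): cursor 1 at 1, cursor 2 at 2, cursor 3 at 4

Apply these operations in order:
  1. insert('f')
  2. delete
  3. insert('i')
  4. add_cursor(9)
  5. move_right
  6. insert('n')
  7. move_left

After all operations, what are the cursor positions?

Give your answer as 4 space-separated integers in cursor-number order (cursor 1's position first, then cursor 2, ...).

After op 1 (insert('f')): buffer="zfofzhffy" (len 9), cursors c1@2 c2@4 c3@7, authorship .1.2..3..
After op 2 (delete): buffer="zozhfy" (len 6), cursors c1@1 c2@2 c3@4, authorship ......
After op 3 (insert('i')): buffer="zioizhify" (len 9), cursors c1@2 c2@4 c3@7, authorship .1.2..3..
After op 4 (add_cursor(9)): buffer="zioizhify" (len 9), cursors c1@2 c2@4 c3@7 c4@9, authorship .1.2..3..
After op 5 (move_right): buffer="zioizhify" (len 9), cursors c1@3 c2@5 c3@8 c4@9, authorship .1.2..3..
After op 6 (insert('n')): buffer="zioniznhifnyn" (len 13), cursors c1@4 c2@7 c3@11 c4@13, authorship .1.12.2.3.3.4
After op 7 (move_left): buffer="zioniznhifnyn" (len 13), cursors c1@3 c2@6 c3@10 c4@12, authorship .1.12.2.3.3.4

Answer: 3 6 10 12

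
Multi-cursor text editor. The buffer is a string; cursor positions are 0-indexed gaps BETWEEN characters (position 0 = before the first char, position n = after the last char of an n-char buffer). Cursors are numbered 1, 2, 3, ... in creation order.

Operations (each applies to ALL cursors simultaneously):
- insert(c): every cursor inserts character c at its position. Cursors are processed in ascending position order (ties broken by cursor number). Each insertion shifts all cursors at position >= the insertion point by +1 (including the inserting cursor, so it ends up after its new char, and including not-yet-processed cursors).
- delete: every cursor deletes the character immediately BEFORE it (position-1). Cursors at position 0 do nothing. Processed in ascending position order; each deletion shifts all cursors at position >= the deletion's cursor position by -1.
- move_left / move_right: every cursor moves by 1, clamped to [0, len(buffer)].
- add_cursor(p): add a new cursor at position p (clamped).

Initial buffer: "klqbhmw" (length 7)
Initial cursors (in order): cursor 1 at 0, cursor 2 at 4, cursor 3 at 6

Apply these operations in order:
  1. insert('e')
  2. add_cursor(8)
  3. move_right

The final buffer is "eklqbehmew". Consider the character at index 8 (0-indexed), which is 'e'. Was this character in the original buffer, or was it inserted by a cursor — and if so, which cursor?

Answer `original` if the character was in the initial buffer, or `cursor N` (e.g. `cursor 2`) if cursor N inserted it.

After op 1 (insert('e')): buffer="eklqbehmew" (len 10), cursors c1@1 c2@6 c3@9, authorship 1....2..3.
After op 2 (add_cursor(8)): buffer="eklqbehmew" (len 10), cursors c1@1 c2@6 c4@8 c3@9, authorship 1....2..3.
After op 3 (move_right): buffer="eklqbehmew" (len 10), cursors c1@2 c2@7 c4@9 c3@10, authorship 1....2..3.
Authorship (.=original, N=cursor N): 1 . . . . 2 . . 3 .
Index 8: author = 3

Answer: cursor 3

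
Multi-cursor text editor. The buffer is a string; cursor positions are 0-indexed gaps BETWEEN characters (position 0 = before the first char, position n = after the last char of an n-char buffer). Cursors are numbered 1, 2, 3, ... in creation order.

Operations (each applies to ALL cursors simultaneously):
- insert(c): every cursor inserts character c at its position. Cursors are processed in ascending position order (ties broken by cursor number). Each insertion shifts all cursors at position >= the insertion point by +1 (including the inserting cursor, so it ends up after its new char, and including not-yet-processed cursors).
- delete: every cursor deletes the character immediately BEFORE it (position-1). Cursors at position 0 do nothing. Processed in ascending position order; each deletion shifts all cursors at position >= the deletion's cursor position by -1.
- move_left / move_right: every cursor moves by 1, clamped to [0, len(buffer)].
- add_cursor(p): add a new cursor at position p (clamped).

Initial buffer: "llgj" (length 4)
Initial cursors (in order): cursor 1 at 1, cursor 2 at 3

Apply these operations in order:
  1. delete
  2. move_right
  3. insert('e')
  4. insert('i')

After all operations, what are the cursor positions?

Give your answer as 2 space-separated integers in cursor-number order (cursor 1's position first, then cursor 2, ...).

After op 1 (delete): buffer="lj" (len 2), cursors c1@0 c2@1, authorship ..
After op 2 (move_right): buffer="lj" (len 2), cursors c1@1 c2@2, authorship ..
After op 3 (insert('e')): buffer="leje" (len 4), cursors c1@2 c2@4, authorship .1.2
After op 4 (insert('i')): buffer="leijei" (len 6), cursors c1@3 c2@6, authorship .11.22

Answer: 3 6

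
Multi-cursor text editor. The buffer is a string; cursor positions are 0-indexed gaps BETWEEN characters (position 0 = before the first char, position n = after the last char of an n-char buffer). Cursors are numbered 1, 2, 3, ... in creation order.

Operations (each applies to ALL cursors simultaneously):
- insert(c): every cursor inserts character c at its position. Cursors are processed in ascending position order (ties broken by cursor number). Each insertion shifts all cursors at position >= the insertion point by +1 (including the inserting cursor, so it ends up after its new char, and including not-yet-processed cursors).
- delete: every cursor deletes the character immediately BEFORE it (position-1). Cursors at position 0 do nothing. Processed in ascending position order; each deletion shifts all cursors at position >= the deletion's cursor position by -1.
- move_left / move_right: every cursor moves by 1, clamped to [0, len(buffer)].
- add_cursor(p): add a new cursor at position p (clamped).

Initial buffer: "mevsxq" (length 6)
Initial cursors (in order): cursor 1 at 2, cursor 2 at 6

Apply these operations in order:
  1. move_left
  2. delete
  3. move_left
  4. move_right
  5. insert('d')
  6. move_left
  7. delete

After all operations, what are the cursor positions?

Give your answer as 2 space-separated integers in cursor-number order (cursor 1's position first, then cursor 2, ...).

After op 1 (move_left): buffer="mevsxq" (len 6), cursors c1@1 c2@5, authorship ......
After op 2 (delete): buffer="evsq" (len 4), cursors c1@0 c2@3, authorship ....
After op 3 (move_left): buffer="evsq" (len 4), cursors c1@0 c2@2, authorship ....
After op 4 (move_right): buffer="evsq" (len 4), cursors c1@1 c2@3, authorship ....
After op 5 (insert('d')): buffer="edvsdq" (len 6), cursors c1@2 c2@5, authorship .1..2.
After op 6 (move_left): buffer="edvsdq" (len 6), cursors c1@1 c2@4, authorship .1..2.
After op 7 (delete): buffer="dvdq" (len 4), cursors c1@0 c2@2, authorship 1.2.

Answer: 0 2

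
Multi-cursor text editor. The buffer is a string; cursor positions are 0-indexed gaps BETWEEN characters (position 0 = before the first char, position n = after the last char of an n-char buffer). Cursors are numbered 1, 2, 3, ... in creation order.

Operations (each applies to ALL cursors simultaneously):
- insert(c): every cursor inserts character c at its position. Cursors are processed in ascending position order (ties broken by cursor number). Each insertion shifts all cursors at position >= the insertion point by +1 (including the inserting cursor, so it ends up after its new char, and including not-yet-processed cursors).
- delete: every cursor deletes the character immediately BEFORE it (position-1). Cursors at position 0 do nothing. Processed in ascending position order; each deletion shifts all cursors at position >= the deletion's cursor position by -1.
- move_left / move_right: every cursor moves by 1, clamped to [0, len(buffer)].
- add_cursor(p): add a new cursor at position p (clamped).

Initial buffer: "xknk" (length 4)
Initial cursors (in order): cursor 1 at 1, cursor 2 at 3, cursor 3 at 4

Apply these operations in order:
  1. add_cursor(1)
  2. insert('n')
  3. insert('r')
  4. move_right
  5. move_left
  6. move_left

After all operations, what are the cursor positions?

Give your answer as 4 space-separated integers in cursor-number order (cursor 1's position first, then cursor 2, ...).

After op 1 (add_cursor(1)): buffer="xknk" (len 4), cursors c1@1 c4@1 c2@3 c3@4, authorship ....
After op 2 (insert('n')): buffer="xnnknnkn" (len 8), cursors c1@3 c4@3 c2@6 c3@8, authorship .14..2.3
After op 3 (insert('r')): buffer="xnnrrknnrknr" (len 12), cursors c1@5 c4@5 c2@9 c3@12, authorship .1414..22.33
After op 4 (move_right): buffer="xnnrrknnrknr" (len 12), cursors c1@6 c4@6 c2@10 c3@12, authorship .1414..22.33
After op 5 (move_left): buffer="xnnrrknnrknr" (len 12), cursors c1@5 c4@5 c2@9 c3@11, authorship .1414..22.33
After op 6 (move_left): buffer="xnnrrknnrknr" (len 12), cursors c1@4 c4@4 c2@8 c3@10, authorship .1414..22.33

Answer: 4 8 10 4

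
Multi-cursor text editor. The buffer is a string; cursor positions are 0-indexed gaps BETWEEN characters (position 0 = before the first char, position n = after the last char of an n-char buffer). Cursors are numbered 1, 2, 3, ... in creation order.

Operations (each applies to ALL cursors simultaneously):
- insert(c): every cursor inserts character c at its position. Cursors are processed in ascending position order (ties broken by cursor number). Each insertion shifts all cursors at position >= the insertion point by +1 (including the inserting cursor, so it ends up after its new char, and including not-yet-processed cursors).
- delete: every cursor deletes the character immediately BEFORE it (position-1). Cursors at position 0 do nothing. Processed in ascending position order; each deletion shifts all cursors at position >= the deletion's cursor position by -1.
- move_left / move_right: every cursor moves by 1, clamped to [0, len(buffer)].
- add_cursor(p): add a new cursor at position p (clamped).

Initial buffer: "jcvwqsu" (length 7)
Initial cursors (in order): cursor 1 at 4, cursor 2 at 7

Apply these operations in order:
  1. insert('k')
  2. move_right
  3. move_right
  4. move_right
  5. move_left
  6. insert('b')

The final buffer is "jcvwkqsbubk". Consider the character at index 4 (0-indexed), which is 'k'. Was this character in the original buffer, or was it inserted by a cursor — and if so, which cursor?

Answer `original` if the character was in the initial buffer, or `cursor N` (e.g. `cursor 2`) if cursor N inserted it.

Answer: cursor 1

Derivation:
After op 1 (insert('k')): buffer="jcvwkqsuk" (len 9), cursors c1@5 c2@9, authorship ....1...2
After op 2 (move_right): buffer="jcvwkqsuk" (len 9), cursors c1@6 c2@9, authorship ....1...2
After op 3 (move_right): buffer="jcvwkqsuk" (len 9), cursors c1@7 c2@9, authorship ....1...2
After op 4 (move_right): buffer="jcvwkqsuk" (len 9), cursors c1@8 c2@9, authorship ....1...2
After op 5 (move_left): buffer="jcvwkqsuk" (len 9), cursors c1@7 c2@8, authorship ....1...2
After op 6 (insert('b')): buffer="jcvwkqsbubk" (len 11), cursors c1@8 c2@10, authorship ....1..1.22
Authorship (.=original, N=cursor N): . . . . 1 . . 1 . 2 2
Index 4: author = 1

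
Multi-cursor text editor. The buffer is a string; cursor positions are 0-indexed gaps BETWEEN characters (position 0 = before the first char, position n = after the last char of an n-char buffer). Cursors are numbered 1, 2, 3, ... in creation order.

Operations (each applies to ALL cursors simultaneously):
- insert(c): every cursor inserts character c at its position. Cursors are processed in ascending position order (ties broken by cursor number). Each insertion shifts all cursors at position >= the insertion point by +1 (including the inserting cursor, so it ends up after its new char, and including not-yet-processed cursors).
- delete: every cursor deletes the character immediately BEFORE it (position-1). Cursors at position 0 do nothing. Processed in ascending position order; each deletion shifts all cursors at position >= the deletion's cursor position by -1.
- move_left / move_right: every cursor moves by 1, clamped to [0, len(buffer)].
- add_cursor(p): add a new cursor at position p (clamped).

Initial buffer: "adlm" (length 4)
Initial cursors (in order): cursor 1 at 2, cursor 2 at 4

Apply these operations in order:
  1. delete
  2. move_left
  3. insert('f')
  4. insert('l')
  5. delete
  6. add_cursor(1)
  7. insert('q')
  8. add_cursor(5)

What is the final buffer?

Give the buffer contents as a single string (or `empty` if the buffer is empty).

Answer: fqqafql

Derivation:
After op 1 (delete): buffer="al" (len 2), cursors c1@1 c2@2, authorship ..
After op 2 (move_left): buffer="al" (len 2), cursors c1@0 c2@1, authorship ..
After op 3 (insert('f')): buffer="fafl" (len 4), cursors c1@1 c2@3, authorship 1.2.
After op 4 (insert('l')): buffer="flafll" (len 6), cursors c1@2 c2@5, authorship 11.22.
After op 5 (delete): buffer="fafl" (len 4), cursors c1@1 c2@3, authorship 1.2.
After op 6 (add_cursor(1)): buffer="fafl" (len 4), cursors c1@1 c3@1 c2@3, authorship 1.2.
After op 7 (insert('q')): buffer="fqqafql" (len 7), cursors c1@3 c3@3 c2@6, authorship 113.22.
After op 8 (add_cursor(5)): buffer="fqqafql" (len 7), cursors c1@3 c3@3 c4@5 c2@6, authorship 113.22.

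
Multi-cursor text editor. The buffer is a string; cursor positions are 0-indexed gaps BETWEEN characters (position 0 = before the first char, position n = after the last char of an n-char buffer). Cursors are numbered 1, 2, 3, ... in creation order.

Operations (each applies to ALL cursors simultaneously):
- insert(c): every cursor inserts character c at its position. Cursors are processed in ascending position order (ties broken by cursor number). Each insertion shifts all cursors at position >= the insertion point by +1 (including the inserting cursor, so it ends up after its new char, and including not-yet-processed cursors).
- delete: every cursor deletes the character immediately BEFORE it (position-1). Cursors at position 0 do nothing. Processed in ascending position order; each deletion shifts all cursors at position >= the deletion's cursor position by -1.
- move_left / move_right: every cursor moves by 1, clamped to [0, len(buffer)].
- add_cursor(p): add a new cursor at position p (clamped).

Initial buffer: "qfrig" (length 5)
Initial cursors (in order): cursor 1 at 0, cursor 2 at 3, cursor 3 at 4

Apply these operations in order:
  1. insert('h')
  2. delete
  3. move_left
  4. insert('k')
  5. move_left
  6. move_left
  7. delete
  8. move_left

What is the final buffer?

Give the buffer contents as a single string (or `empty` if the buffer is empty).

Answer: kfrkig

Derivation:
After op 1 (insert('h')): buffer="hqfrhihg" (len 8), cursors c1@1 c2@5 c3@7, authorship 1...2.3.
After op 2 (delete): buffer="qfrig" (len 5), cursors c1@0 c2@3 c3@4, authorship .....
After op 3 (move_left): buffer="qfrig" (len 5), cursors c1@0 c2@2 c3@3, authorship .....
After op 4 (insert('k')): buffer="kqfkrkig" (len 8), cursors c1@1 c2@4 c3@6, authorship 1..2.3..
After op 5 (move_left): buffer="kqfkrkig" (len 8), cursors c1@0 c2@3 c3@5, authorship 1..2.3..
After op 6 (move_left): buffer="kqfkrkig" (len 8), cursors c1@0 c2@2 c3@4, authorship 1..2.3..
After op 7 (delete): buffer="kfrkig" (len 6), cursors c1@0 c2@1 c3@2, authorship 1..3..
After op 8 (move_left): buffer="kfrkig" (len 6), cursors c1@0 c2@0 c3@1, authorship 1..3..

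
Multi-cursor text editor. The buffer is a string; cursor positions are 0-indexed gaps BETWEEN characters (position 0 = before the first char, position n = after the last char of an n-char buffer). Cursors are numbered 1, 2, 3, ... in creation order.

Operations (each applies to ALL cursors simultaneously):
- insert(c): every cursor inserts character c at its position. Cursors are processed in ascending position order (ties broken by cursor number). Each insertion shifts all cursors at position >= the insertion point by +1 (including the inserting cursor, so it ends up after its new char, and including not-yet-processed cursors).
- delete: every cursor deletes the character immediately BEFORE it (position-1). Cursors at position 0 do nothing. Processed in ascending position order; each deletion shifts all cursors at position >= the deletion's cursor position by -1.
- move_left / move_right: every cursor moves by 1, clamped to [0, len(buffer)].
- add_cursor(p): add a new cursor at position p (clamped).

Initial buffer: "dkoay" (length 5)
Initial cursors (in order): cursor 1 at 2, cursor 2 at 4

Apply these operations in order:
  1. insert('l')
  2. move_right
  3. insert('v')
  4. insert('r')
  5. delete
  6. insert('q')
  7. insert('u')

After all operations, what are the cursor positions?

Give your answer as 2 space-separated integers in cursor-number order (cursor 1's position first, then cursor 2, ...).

Answer: 7 13

Derivation:
After op 1 (insert('l')): buffer="dkloaly" (len 7), cursors c1@3 c2@6, authorship ..1..2.
After op 2 (move_right): buffer="dkloaly" (len 7), cursors c1@4 c2@7, authorship ..1..2.
After op 3 (insert('v')): buffer="dklovalyv" (len 9), cursors c1@5 c2@9, authorship ..1.1.2.2
After op 4 (insert('r')): buffer="dklovralyvr" (len 11), cursors c1@6 c2@11, authorship ..1.11.2.22
After op 5 (delete): buffer="dklovalyv" (len 9), cursors c1@5 c2@9, authorship ..1.1.2.2
After op 6 (insert('q')): buffer="dklovqalyvq" (len 11), cursors c1@6 c2@11, authorship ..1.11.2.22
After op 7 (insert('u')): buffer="dklovqualyvqu" (len 13), cursors c1@7 c2@13, authorship ..1.111.2.222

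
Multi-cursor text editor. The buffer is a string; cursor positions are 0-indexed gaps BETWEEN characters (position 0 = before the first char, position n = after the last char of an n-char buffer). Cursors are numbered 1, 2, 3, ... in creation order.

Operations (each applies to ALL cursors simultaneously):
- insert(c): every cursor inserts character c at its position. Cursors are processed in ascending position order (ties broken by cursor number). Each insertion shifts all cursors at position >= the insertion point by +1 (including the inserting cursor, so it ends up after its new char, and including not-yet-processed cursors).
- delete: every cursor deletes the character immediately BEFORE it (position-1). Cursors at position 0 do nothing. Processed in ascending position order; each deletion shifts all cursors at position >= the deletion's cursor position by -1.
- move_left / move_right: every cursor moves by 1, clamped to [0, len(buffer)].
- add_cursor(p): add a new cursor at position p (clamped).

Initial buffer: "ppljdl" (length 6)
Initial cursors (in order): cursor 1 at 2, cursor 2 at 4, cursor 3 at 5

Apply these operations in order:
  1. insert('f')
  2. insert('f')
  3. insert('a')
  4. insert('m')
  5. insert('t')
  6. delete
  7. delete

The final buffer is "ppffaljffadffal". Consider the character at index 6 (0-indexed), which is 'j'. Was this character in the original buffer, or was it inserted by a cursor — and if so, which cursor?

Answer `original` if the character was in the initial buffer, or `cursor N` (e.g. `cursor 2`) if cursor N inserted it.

After op 1 (insert('f')): buffer="ppfljfdfl" (len 9), cursors c1@3 c2@6 c3@8, authorship ..1..2.3.
After op 2 (insert('f')): buffer="ppffljffdffl" (len 12), cursors c1@4 c2@8 c3@11, authorship ..11..22.33.
After op 3 (insert('a')): buffer="ppffaljffadffal" (len 15), cursors c1@5 c2@10 c3@14, authorship ..111..222.333.
After op 4 (insert('m')): buffer="ppffamljffamdffaml" (len 18), cursors c1@6 c2@12 c3@17, authorship ..1111..2222.3333.
After op 5 (insert('t')): buffer="ppffamtljffamtdffamtl" (len 21), cursors c1@7 c2@14 c3@20, authorship ..11111..22222.33333.
After op 6 (delete): buffer="ppffamljffamdffaml" (len 18), cursors c1@6 c2@12 c3@17, authorship ..1111..2222.3333.
After op 7 (delete): buffer="ppffaljffadffal" (len 15), cursors c1@5 c2@10 c3@14, authorship ..111..222.333.
Authorship (.=original, N=cursor N): . . 1 1 1 . . 2 2 2 . 3 3 3 .
Index 6: author = original

Answer: original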